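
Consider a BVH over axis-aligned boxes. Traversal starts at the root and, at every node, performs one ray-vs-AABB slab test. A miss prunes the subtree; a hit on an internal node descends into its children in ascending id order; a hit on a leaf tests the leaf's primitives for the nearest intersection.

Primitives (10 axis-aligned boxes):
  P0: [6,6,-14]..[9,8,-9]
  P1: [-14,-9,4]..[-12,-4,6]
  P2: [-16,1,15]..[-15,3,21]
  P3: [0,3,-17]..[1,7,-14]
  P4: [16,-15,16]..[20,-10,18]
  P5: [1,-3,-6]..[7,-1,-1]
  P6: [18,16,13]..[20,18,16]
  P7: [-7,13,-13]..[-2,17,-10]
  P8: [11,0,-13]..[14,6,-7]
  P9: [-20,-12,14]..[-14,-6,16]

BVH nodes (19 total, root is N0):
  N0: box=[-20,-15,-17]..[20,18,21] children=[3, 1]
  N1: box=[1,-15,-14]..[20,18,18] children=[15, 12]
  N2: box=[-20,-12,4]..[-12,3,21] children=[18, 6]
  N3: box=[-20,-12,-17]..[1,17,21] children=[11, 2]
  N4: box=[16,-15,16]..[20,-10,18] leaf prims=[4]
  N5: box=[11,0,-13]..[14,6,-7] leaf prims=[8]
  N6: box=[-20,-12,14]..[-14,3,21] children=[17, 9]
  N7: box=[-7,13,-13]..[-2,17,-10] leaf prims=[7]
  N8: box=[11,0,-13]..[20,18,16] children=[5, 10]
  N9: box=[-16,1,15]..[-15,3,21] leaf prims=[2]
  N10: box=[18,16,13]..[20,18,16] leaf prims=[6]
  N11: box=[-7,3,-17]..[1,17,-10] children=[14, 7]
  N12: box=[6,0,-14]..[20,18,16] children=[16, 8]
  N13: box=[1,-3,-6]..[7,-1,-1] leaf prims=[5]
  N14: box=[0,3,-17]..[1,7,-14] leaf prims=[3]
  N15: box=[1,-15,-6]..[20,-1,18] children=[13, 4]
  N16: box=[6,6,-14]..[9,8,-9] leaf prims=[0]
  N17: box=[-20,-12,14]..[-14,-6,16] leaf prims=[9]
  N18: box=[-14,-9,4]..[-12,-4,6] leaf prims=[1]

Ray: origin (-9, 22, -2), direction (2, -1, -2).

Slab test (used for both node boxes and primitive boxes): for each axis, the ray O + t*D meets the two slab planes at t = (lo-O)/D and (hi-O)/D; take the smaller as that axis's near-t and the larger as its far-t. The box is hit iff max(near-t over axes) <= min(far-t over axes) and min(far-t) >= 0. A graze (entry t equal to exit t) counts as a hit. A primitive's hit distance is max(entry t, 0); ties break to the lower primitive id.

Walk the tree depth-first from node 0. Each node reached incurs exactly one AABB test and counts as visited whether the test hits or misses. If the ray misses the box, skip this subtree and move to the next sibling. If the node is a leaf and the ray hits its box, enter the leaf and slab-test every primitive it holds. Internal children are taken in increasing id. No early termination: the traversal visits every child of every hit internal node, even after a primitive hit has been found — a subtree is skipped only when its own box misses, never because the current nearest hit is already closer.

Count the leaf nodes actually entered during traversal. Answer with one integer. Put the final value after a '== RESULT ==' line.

Walk:
N0 x:[-11/2,29/2] y:[4,37] z:[-23/2,15/2] -> hit [4,15/2], descend [1, 3]
  N1 x:[5,29/2] y:[4,37] z:[-10,6] -> hit [5,6], descend [12, 15]
    N12 x:[15/2,29/2] y:[4,22] z:[-9,6] -> miss, prune
    N15 x:[5,29/2] y:[23,37] z:[-10,2] -> miss, prune
  N3 x:[-11/2,5] y:[5,34] z:[-23/2,15/2] -> hit [5,5], descend [2, 11]
    N2 x:[-11/2,-3/2] y:[19,34] z:[-23/2,-3] -> miss, prune
    N11 x:[1,5] y:[5,19] z:[4,15/2] -> hit [5,5], descend [7, 14]
      N7 x:[1,7/2] y:[5,9] z:[4,11/2] -> miss, prune
      N14 x:[9/2,5] y:[15,19] z:[6,15/2] -> miss, prune

9 AABB tests over nodes [0, 1, 12, 15, 3, 2, 11, 7, 14]; 0 leaves entered; closest miss.

== RESULT ==
0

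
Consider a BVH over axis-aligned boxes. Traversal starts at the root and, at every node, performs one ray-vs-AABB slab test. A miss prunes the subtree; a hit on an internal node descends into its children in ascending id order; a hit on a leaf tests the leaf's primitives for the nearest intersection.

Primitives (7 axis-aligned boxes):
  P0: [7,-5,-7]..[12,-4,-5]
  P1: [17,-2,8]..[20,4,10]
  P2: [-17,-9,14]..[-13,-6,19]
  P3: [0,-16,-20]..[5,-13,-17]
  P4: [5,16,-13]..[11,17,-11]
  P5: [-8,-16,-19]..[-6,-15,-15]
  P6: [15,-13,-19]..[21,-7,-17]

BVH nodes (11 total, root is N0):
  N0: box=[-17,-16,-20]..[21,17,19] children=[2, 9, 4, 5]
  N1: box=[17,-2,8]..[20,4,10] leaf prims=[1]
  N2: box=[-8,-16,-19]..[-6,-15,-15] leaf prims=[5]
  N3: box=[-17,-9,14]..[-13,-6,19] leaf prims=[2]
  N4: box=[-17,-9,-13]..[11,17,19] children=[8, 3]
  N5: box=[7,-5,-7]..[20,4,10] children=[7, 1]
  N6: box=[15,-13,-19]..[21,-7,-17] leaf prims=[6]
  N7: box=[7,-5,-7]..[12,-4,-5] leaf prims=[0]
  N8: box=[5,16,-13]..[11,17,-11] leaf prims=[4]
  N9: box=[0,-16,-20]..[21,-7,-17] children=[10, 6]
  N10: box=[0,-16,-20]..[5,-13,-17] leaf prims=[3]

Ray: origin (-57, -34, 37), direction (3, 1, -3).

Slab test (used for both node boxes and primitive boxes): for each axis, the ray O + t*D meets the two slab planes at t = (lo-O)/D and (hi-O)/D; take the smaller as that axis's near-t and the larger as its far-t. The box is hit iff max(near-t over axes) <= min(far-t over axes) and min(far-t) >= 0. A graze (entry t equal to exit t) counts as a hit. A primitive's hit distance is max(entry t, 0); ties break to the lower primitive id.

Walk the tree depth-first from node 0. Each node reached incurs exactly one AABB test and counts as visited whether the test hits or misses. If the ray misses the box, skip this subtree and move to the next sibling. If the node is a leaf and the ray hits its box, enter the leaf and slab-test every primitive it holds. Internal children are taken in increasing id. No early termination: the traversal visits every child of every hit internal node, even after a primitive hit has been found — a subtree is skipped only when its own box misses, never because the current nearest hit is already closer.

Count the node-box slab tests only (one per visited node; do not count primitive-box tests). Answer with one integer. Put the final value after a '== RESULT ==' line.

Traverse from the root:
N0 x:[40/3,26] y:[18,51] z:[6,19] -> hit [18,19], descend [2, 4, 5, 9]
  N2 x:[49/3,17] y:[18,19] z:[52/3,56/3] -> miss, prune
  N4 x:[40/3,68/3] y:[25,51] z:[6,50/3] -> miss, prune
  N5 x:[64/3,77/3] y:[29,38] z:[9,44/3] -> miss, prune
  N9 x:[19,26] y:[18,27] z:[18,19] -> hit [19,19], descend [6, 10]
    N6 x:[24,26] y:[21,27] z:[18,56/3] -> miss, prune
    N10 x:[19,62/3] y:[18,21] z:[18,19] -> hit [19,19] leaf, test {P3@t=19}

7 AABB tests over nodes [0, 2, 4, 5, 9, 6, 10]; 1 leaf entered; closest P3.

== RESULT ==
7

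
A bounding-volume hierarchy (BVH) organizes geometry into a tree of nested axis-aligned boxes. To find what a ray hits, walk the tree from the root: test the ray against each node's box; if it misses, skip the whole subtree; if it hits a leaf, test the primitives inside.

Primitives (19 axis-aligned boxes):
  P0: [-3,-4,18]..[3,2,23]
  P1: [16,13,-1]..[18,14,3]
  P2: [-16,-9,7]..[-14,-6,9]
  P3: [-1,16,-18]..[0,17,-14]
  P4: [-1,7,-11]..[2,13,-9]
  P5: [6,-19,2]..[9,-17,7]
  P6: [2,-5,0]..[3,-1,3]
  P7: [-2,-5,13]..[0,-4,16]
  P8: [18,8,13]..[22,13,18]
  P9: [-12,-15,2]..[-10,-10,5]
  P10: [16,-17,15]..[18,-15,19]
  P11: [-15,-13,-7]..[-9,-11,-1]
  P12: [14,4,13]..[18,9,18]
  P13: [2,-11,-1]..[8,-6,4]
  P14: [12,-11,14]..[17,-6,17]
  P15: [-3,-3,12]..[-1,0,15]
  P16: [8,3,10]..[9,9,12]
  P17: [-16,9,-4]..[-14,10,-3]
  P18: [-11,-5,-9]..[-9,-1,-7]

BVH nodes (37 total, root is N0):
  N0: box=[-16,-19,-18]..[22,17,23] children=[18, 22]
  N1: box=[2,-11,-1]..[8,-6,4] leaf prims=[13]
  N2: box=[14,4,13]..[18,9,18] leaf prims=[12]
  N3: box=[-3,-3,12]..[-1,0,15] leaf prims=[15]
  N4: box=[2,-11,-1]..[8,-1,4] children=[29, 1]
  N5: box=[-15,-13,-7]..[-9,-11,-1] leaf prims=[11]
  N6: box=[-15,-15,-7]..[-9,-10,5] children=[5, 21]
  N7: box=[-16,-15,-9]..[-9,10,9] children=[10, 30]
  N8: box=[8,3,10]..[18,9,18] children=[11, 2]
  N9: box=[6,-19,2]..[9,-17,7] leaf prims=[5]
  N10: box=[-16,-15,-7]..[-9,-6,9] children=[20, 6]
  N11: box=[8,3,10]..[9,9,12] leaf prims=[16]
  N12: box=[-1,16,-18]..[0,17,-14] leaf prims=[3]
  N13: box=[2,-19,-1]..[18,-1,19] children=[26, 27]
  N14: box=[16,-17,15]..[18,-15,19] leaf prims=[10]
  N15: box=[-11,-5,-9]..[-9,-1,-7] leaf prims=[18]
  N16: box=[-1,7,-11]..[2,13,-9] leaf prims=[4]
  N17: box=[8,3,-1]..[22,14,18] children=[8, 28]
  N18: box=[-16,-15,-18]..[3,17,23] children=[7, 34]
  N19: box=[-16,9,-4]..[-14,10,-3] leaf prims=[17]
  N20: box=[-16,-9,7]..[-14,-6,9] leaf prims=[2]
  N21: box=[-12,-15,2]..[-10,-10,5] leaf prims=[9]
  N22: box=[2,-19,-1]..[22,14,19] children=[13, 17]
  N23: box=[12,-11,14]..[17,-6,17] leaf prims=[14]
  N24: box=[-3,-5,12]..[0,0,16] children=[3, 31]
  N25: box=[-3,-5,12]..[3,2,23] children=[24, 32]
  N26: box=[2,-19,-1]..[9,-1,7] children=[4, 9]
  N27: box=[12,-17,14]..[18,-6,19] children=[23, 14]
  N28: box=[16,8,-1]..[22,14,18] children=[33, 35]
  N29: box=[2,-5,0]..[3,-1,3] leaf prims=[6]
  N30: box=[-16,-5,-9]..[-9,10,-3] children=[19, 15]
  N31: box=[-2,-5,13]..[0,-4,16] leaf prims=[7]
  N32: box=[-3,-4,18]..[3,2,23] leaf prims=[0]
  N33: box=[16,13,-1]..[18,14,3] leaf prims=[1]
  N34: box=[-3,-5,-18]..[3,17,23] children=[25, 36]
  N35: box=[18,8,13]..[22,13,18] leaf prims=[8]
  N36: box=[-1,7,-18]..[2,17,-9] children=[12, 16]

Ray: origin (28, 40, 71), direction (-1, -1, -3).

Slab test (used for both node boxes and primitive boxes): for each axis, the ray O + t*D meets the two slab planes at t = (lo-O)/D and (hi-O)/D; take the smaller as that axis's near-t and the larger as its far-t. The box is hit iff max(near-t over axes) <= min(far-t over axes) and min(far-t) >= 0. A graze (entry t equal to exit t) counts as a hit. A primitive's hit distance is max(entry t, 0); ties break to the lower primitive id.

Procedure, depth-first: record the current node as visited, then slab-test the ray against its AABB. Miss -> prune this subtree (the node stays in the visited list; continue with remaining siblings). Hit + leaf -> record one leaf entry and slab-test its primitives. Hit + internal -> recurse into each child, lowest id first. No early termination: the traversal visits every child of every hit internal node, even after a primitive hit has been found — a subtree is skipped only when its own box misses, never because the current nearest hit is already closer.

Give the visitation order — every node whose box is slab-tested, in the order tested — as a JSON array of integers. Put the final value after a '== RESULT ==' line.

Traverse from the root:
N0 x:[6,44] y:[23,59] z:[16,89/3] -> hit [23,89/3], descend [18, 22]
  N18 x:[25,44] y:[23,55] z:[16,89/3] -> hit [25,89/3], descend [7, 34]
    N7 x:[37,44] y:[30,55] z:[62/3,80/3] -> miss, prune
    N34 x:[25,31] y:[23,45] z:[16,89/3] -> hit [25,89/3], descend [25, 36]
      N25 x:[25,31] y:[38,45] z:[16,59/3] -> miss, prune
      N36 x:[26,29] y:[23,33] z:[80/3,89/3] -> hit [80/3,29], descend [12, 16]
        N12 x:[28,29] y:[23,24] z:[85/3,89/3] -> miss, prune
        N16 x:[26,29] y:[27,33] z:[80/3,82/3] -> hit [27,82/3] leaf, test {P4@t=27}
  N22 x:[6,26] y:[26,59] z:[52/3,24] -> miss, prune

Summary -> nodes [0, 18, 7, 34, 25, 36, 12, 16, 22]; box-tests=9; leaf-entries=1; first=P4

== RESULT ==
[0, 18, 7, 34, 25, 36, 12, 16, 22]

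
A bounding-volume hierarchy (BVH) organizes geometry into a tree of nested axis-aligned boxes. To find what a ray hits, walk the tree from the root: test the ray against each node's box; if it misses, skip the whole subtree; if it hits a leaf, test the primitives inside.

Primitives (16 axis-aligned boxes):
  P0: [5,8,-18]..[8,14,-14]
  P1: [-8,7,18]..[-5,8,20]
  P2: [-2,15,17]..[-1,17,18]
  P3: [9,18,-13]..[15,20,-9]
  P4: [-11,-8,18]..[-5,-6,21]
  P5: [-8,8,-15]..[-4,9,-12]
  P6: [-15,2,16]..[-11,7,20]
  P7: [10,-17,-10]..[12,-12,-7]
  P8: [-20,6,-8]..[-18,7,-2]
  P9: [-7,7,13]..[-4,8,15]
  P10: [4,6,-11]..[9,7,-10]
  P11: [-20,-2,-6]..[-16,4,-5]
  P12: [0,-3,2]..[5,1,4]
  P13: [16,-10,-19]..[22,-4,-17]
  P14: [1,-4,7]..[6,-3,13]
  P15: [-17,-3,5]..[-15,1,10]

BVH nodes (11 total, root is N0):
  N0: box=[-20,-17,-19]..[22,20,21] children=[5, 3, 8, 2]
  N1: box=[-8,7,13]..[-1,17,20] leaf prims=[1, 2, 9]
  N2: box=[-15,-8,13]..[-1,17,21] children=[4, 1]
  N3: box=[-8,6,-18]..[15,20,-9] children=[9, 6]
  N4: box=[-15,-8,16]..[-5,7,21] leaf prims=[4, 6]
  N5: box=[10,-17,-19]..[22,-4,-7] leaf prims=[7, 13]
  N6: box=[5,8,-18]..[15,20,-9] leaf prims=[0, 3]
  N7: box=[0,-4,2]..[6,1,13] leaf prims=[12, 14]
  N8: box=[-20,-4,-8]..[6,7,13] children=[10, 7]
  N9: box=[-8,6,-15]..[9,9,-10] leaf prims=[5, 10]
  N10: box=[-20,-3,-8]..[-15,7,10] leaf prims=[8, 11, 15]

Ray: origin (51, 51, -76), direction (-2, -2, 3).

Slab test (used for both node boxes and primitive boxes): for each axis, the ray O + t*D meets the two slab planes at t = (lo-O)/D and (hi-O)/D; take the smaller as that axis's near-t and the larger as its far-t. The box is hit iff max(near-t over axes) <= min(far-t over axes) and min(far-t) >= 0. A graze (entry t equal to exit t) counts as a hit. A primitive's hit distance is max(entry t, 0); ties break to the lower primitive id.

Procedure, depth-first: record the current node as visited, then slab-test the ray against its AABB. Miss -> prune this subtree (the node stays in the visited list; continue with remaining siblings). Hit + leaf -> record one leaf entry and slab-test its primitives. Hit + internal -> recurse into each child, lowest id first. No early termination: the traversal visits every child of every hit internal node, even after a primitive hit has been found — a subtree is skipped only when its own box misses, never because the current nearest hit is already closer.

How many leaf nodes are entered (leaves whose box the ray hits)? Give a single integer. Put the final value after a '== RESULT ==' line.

Trace the traversal:
N0 x:[29/2,71/2] y:[31/2,34] z:[19,97/3] -> hit [19,97/3], descend [2, 3, 5, 8]
  N2 x:[26,33] y:[17,59/2] z:[89/3,97/3] -> miss, prune
  N3 x:[18,59/2] y:[31/2,45/2] z:[58/3,67/3] -> hit [58/3,67/3], descend [6, 9]
    N6 x:[18,23] y:[31/2,43/2] z:[58/3,67/3] -> hit [58/3,43/2] leaf, test {P0(miss), P3(miss)}
    N9 x:[21,59/2] y:[21,45/2] z:[61/3,22] -> hit [21,22] leaf, test {P5(miss), P10@t=22}
  N5 x:[29/2,41/2] y:[55/2,34] z:[19,23] -> miss, prune
  N8 x:[45/2,71/2] y:[22,55/2] z:[68/3,89/3] -> hit [68/3,55/2], descend [7, 10]
    N7 x:[45/2,51/2] y:[25,55/2] z:[26,89/3] -> miss, prune
    N10 x:[33,71/2] y:[22,27] z:[68/3,86/3] -> miss, prune

9 AABB tests over nodes [0, 2, 3, 6, 9, 5, 8, 7, 10]; 2 leaves entered; closest P10.

== RESULT ==
2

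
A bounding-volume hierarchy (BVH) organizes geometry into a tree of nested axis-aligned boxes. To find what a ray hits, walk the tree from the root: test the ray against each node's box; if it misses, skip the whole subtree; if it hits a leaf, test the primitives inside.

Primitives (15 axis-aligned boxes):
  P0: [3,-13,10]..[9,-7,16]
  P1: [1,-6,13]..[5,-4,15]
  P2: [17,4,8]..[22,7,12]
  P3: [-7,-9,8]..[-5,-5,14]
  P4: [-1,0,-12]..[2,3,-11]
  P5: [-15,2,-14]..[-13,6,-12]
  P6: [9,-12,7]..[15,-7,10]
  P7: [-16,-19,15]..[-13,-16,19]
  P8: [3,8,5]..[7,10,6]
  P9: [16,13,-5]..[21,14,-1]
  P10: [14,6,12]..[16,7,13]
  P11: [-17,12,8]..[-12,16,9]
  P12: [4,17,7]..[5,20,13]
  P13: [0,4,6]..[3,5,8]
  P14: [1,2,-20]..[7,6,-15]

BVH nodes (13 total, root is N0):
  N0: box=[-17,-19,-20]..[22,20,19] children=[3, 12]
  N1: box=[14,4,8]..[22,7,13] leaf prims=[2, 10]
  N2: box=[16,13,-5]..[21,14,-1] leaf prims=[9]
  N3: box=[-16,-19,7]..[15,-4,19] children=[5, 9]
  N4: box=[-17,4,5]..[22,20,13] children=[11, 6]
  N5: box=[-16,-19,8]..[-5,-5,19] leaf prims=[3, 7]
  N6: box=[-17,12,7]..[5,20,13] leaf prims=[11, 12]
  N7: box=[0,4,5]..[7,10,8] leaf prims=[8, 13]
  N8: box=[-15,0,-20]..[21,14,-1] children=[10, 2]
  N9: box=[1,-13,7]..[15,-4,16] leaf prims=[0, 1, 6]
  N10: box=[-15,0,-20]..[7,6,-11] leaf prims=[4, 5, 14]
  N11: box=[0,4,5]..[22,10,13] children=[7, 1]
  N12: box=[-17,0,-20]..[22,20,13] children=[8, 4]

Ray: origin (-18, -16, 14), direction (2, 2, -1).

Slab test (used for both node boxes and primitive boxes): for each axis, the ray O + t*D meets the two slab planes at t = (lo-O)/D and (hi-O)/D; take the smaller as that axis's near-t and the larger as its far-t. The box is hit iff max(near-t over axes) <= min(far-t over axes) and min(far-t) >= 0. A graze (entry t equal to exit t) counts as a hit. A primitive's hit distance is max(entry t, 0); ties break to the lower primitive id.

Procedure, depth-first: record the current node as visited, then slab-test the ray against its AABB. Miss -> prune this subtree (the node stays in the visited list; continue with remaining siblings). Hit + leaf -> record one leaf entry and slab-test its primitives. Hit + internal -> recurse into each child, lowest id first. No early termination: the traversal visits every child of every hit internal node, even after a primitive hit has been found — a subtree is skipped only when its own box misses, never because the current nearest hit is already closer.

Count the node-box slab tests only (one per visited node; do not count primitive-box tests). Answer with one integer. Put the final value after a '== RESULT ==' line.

Trace the traversal:
N0 x:[1/2,20] y:[-3/2,18] z:[-5,34] -> hit [1/2,18], descend [3, 12]
  N3 x:[1,33/2] y:[-3/2,6] z:[-5,7] -> hit [1,6], descend [5, 9]
    N5 x:[1,13/2] y:[-3/2,11/2] z:[-5,6] -> hit [1,11/2] leaf, test {P3@t=11/2, P7(miss)}
    N9 x:[19/2,33/2] y:[3/2,6] z:[-2,7] -> miss, prune
  N12 x:[1/2,20] y:[8,18] z:[1,34] -> hit [8,18], descend [4, 8]
    N4 x:[1/2,20] y:[10,18] z:[1,9] -> miss, prune
    N8 x:[3/2,39/2] y:[8,15] z:[15,34] -> hit [15,15], descend [2, 10]
      N2 x:[17,39/2] y:[29/2,15] z:[15,19] -> miss, prune
      N10 x:[3/2,25/2] y:[8,11] z:[25,34] -> miss, prune

order=[0, 3, 5, 9, 12, 4, 8, 2, 10]  |boxes|=9  |leaves|=1  hit=P3

== RESULT ==
9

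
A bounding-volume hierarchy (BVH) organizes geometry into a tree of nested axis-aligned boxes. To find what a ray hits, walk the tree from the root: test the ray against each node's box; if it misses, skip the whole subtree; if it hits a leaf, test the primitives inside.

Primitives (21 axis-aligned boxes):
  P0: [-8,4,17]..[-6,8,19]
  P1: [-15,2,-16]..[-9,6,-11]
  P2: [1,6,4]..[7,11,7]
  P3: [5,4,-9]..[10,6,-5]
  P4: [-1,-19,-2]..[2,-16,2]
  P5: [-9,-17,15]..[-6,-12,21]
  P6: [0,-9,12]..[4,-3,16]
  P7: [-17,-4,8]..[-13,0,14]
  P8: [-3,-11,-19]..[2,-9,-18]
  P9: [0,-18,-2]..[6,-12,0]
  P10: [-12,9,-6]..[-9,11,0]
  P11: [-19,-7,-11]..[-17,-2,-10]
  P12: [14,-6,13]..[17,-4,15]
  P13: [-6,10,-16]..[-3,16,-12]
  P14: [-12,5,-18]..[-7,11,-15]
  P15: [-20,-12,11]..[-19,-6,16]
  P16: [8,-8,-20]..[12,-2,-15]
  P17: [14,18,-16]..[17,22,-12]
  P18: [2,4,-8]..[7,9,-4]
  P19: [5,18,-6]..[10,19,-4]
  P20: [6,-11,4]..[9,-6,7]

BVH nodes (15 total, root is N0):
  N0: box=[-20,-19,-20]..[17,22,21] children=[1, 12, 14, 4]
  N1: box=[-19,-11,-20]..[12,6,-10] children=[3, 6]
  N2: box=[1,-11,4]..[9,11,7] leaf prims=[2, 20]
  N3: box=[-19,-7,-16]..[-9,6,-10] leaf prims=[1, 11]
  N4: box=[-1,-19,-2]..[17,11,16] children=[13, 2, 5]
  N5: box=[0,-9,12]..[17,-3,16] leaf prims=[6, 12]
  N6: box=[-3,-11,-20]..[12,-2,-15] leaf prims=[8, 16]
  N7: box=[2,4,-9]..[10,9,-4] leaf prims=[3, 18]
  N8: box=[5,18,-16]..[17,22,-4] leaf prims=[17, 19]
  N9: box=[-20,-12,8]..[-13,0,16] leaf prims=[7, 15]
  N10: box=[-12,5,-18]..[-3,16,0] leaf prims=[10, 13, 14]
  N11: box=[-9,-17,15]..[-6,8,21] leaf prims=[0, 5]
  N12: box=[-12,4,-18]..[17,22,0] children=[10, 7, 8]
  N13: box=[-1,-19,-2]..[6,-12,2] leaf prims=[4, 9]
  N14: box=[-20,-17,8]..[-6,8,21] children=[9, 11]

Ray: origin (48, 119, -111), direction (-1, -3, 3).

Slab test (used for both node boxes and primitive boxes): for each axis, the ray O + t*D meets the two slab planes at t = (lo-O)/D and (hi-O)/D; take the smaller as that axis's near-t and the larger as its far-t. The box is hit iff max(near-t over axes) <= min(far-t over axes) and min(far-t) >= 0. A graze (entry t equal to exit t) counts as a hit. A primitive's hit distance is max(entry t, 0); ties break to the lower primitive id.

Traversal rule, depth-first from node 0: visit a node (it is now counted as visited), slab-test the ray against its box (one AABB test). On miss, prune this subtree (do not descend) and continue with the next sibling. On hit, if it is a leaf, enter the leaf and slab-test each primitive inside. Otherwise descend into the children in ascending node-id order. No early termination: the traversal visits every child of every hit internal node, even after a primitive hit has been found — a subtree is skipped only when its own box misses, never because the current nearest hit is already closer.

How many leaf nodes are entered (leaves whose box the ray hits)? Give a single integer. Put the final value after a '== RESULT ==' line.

Traverse from the root:
N0 x:[31,68] y:[97/3,46] z:[91/3,44] -> hit [97/3,44], descend [1, 4, 12, 14]
  N1 x:[36,67] y:[113/3,130/3] z:[91/3,101/3] -> miss, prune
  N4 x:[31,49] y:[36,46] z:[109/3,127/3] -> hit [109/3,127/3], descend [2, 5, 13]
    N2 x:[39,47] y:[36,130/3] z:[115/3,118/3] -> hit [39,118/3] leaf, test {P2(miss), P20(miss)}
    N5 x:[31,48] y:[122/3,128/3] z:[41,127/3] -> hit [41,127/3] leaf, test {P6(miss), P12(miss)}
    N13 x:[42,49] y:[131/3,46] z:[109/3,113/3] -> miss, prune
  N12 x:[31,60] y:[97/3,115/3] z:[31,37] -> hit [97/3,37], descend [7, 8, 10]
    N7 x:[38,46] y:[110/3,115/3] z:[34,107/3] -> miss, prune
    N8 x:[31,43] y:[97/3,101/3] z:[95/3,107/3] -> hit [97/3,101/3] leaf, test {P17@t=97/3, P19(miss)}
    N10 x:[51,60] y:[103/3,38] z:[31,37] -> miss, prune
  N14 x:[54,68] y:[37,136/3] z:[119/3,44] -> miss, prune

Visited [0, 1, 4, 2, 5, 13, 12, 7, 8, 10, 14]. Tests: 11 box, 3 leaf. Nearest: P17.

== RESULT ==
3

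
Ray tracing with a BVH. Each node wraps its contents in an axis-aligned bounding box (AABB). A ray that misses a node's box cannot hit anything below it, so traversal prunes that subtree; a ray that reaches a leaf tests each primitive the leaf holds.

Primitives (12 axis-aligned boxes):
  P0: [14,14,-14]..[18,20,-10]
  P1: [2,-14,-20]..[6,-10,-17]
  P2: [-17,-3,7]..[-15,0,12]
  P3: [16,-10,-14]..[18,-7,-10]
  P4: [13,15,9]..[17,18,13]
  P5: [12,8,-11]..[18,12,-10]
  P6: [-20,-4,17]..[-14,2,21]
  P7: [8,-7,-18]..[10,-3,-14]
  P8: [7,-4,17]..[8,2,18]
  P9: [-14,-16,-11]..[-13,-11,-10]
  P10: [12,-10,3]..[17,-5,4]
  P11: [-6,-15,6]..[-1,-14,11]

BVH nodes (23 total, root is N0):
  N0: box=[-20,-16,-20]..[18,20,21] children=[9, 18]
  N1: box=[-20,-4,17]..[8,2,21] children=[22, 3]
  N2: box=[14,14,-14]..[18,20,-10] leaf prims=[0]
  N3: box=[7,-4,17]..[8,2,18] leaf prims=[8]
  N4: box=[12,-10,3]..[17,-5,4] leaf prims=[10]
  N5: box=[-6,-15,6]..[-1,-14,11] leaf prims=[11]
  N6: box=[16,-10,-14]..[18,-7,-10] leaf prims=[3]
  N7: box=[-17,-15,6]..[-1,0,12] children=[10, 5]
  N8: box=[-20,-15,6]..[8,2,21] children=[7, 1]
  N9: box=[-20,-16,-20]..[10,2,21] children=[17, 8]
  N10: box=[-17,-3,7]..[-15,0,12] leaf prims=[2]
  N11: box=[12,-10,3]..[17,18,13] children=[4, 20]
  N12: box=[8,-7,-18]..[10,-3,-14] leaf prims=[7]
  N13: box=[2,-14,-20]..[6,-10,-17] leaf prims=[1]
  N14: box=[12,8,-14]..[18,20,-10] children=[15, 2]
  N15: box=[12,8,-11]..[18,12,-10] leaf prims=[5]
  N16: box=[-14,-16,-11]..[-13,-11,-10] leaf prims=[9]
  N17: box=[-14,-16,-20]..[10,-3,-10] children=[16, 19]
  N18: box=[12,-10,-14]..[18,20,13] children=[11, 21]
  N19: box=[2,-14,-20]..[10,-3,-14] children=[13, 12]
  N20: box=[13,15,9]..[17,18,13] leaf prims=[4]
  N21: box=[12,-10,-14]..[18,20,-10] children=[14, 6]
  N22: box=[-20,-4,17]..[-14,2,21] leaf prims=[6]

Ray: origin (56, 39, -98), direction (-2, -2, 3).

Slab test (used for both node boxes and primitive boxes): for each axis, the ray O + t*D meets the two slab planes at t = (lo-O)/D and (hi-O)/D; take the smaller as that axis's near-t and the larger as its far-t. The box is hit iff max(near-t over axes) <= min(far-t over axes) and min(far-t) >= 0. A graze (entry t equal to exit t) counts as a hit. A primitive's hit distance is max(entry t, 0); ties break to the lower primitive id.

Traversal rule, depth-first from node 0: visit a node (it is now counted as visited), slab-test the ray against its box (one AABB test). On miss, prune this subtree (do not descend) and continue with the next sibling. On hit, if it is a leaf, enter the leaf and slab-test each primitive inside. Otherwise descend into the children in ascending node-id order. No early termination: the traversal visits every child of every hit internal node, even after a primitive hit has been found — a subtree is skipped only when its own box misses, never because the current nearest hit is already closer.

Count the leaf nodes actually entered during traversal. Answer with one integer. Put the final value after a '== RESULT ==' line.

Traverse from the root:
N0 x:[19,38] y:[19/2,55/2] z:[26,119/3] -> hit [26,55/2], descend [9, 18]
  N9 x:[23,38] y:[37/2,55/2] z:[26,119/3] -> hit [26,55/2], descend [8, 17]
    N8 x:[24,38] y:[37/2,27] z:[104/3,119/3] -> miss, prune
    N17 x:[23,35] y:[21,55/2] z:[26,88/3] -> hit [26,55/2], descend [16, 19]
      N16 x:[69/2,35] y:[25,55/2] z:[29,88/3] -> miss, prune
      N19 x:[23,27] y:[21,53/2] z:[26,28] -> hit [26,53/2], descend [12, 13]
        N12 x:[23,24] y:[21,23] z:[80/3,28] -> miss, prune
        N13 x:[25,27] y:[49/2,53/2] z:[26,27] -> hit [26,53/2] leaf, test {P1@t=26}
  N18 x:[19,22] y:[19/2,49/2] z:[28,37] -> miss, prune

Visited [0, 9, 8, 17, 16, 19, 12, 13, 18]. Tests: 9 box, 1 leaf. Nearest: P1.

== RESULT ==
1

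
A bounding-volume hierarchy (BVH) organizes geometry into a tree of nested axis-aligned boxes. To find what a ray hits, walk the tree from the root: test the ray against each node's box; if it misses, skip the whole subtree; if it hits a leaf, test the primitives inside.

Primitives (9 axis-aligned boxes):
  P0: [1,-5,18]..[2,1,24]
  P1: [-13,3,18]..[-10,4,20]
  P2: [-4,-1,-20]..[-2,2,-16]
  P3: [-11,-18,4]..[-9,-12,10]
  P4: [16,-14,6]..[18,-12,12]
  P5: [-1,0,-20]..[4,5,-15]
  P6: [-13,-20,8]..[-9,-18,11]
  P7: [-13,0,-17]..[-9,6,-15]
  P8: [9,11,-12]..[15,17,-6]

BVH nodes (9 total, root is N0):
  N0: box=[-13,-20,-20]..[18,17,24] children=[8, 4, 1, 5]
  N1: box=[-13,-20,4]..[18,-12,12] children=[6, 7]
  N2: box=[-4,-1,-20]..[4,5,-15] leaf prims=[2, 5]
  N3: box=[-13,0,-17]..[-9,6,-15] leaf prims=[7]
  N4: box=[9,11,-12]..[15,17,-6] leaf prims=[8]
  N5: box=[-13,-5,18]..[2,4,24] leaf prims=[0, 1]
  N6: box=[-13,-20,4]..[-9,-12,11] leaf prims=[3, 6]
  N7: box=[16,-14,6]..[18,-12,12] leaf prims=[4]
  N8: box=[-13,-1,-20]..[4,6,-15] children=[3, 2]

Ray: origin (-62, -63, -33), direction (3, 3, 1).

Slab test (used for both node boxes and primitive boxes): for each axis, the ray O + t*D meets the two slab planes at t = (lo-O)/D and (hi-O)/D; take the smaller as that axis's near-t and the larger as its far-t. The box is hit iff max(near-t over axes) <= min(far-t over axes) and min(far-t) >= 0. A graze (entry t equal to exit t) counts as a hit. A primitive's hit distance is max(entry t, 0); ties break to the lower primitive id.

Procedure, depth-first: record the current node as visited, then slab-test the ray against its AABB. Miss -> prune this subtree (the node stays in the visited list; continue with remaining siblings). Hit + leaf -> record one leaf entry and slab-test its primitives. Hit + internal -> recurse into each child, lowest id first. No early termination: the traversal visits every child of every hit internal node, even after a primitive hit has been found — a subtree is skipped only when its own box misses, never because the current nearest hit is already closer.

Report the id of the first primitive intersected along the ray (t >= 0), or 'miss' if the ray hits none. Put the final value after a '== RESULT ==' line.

Trace the traversal:
N0 x:[49/3,80/3] y:[43/3,80/3] z:[13,57] -> hit [49/3,80/3], descend [1, 4, 5, 8]
  N1 x:[49/3,80/3] y:[43/3,17] z:[37,45] -> miss, prune
  N4 x:[71/3,77/3] y:[74/3,80/3] z:[21,27] -> hit [74/3,77/3] leaf, test {P8@t=74/3}
  N5 x:[49/3,64/3] y:[58/3,67/3] z:[51,57] -> miss, prune
  N8 x:[49/3,22] y:[62/3,23] z:[13,18] -> miss, prune

Visited [0, 1, 4, 5, 8]. Tests: 5 box, 1 leaf. Nearest: P8.

== RESULT ==
8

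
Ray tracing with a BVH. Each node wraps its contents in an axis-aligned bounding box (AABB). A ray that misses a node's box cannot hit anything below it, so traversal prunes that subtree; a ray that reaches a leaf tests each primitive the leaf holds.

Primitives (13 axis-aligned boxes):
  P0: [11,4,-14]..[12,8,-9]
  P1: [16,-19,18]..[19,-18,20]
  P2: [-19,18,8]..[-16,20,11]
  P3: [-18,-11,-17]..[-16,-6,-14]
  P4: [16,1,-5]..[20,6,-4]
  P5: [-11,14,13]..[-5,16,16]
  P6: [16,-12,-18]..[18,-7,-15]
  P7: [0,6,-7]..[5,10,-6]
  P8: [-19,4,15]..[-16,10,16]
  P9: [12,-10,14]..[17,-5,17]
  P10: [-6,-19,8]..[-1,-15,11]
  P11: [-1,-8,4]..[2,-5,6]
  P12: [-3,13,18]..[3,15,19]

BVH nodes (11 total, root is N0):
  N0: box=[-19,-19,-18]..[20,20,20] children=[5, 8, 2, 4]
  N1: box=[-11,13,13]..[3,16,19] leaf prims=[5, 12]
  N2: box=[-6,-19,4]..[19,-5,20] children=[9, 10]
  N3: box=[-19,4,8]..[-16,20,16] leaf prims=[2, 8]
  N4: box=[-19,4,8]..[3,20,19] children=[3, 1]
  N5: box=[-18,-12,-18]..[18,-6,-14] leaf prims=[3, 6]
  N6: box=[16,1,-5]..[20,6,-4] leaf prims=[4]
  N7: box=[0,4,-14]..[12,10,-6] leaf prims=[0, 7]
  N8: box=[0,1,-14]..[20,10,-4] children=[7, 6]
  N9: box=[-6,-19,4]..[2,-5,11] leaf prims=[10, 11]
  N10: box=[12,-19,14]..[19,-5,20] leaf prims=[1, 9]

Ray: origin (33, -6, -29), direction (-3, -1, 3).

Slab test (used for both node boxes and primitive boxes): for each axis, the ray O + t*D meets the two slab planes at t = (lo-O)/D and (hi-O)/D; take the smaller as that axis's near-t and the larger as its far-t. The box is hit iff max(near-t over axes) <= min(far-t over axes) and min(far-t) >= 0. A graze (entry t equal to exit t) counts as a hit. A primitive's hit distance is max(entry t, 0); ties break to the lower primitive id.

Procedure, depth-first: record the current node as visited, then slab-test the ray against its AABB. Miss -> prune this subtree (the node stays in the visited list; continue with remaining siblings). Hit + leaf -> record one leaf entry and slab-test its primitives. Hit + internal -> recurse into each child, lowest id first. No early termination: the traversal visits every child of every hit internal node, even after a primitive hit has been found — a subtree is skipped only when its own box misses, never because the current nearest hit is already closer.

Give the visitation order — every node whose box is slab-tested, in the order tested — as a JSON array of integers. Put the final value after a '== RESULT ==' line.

Trace the traversal:
N0 x:[13/3,52/3] y:[-26,13] z:[11/3,49/3] -> hit [13/3,13], descend [2, 4, 5, 8]
  N2 x:[14/3,13] y:[-1,13] z:[11,49/3] -> hit [11,13], descend [9, 10]
    N9 x:[31/3,13] y:[-1,13] z:[11,40/3] -> hit [11,13] leaf, test {P10@t=37/3, P11(miss)}
    N10 x:[14/3,7] y:[-1,13] z:[43/3,49/3] -> miss, prune
  N4 x:[10,52/3] y:[-26,-10] z:[37/3,16] -> miss, prune
  N5 x:[5,17] y:[0,6] z:[11/3,5] -> hit [5,5] leaf, test {P3(miss), P6(miss)}
  N8 x:[13/3,11] y:[-16,-7] z:[5,25/3] -> miss, prune

Visited [0, 2, 9, 10, 4, 5, 8]. Tests: 7 box, 2 leaf. Nearest: P10.

== RESULT ==
[0, 2, 9, 10, 4, 5, 8]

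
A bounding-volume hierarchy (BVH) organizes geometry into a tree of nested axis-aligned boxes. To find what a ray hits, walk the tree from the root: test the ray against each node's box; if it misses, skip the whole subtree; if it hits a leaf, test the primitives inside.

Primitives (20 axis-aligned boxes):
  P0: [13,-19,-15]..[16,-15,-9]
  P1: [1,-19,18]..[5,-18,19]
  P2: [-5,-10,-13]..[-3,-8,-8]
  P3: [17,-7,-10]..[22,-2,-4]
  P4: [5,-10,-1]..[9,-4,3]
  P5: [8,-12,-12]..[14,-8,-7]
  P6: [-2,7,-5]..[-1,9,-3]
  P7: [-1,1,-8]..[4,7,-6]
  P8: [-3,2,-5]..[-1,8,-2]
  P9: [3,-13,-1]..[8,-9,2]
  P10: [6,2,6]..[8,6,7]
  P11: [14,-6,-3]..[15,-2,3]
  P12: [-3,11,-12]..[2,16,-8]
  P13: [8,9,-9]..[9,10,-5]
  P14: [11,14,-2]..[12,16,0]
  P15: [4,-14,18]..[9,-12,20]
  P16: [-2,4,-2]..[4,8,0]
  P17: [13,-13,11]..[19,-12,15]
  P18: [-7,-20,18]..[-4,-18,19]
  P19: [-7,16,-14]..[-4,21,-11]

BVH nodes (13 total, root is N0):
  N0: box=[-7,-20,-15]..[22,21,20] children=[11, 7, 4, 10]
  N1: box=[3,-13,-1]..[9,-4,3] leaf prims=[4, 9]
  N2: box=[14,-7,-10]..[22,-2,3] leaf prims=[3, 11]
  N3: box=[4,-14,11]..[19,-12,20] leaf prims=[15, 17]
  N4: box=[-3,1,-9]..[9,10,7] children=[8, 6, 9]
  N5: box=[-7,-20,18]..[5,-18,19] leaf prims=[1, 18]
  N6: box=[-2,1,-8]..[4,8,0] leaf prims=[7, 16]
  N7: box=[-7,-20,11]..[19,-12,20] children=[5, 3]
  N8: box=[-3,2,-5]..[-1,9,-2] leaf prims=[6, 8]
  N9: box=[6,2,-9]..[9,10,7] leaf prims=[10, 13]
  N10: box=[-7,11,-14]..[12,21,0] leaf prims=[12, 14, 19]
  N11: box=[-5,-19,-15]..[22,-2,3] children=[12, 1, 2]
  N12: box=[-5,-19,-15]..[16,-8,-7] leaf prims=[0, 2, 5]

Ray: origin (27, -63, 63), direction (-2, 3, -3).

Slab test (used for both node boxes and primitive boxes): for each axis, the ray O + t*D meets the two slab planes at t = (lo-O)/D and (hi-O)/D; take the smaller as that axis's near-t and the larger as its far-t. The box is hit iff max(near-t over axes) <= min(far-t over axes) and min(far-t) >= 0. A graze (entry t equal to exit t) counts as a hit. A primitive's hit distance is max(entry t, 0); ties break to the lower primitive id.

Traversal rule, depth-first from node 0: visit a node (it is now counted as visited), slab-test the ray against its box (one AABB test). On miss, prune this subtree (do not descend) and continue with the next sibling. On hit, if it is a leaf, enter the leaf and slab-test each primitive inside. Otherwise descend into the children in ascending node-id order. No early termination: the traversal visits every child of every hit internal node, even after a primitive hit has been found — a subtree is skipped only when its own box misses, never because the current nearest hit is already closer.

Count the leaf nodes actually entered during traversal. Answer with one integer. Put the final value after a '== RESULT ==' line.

Walk:
N0 x:[5/2,17] y:[43/3,28] z:[43/3,26] -> hit [43/3,17], descend [4, 7, 10, 11]
  N4 x:[9,15] y:[64/3,73/3] z:[56/3,24] -> miss, prune
  N7 x:[4,17] y:[43/3,17] z:[43/3,52/3] -> hit [43/3,17], descend [3, 5]
    N3 x:[4,23/2] y:[49/3,17] z:[43/3,52/3] -> miss, prune
    N5 x:[11,17] y:[43/3,15] z:[44/3,15] -> hit [44/3,15] leaf, test {P1(miss), P18(miss)}
  N10 x:[15/2,17] y:[74/3,28] z:[21,77/3] -> miss, prune
  N11 x:[5/2,16] y:[44/3,61/3] z:[20,26] -> miss, prune

Summary -> nodes [0, 4, 7, 3, 5, 10, 11]; box-tests=7; leaf-entries=1; first=miss

== RESULT ==
1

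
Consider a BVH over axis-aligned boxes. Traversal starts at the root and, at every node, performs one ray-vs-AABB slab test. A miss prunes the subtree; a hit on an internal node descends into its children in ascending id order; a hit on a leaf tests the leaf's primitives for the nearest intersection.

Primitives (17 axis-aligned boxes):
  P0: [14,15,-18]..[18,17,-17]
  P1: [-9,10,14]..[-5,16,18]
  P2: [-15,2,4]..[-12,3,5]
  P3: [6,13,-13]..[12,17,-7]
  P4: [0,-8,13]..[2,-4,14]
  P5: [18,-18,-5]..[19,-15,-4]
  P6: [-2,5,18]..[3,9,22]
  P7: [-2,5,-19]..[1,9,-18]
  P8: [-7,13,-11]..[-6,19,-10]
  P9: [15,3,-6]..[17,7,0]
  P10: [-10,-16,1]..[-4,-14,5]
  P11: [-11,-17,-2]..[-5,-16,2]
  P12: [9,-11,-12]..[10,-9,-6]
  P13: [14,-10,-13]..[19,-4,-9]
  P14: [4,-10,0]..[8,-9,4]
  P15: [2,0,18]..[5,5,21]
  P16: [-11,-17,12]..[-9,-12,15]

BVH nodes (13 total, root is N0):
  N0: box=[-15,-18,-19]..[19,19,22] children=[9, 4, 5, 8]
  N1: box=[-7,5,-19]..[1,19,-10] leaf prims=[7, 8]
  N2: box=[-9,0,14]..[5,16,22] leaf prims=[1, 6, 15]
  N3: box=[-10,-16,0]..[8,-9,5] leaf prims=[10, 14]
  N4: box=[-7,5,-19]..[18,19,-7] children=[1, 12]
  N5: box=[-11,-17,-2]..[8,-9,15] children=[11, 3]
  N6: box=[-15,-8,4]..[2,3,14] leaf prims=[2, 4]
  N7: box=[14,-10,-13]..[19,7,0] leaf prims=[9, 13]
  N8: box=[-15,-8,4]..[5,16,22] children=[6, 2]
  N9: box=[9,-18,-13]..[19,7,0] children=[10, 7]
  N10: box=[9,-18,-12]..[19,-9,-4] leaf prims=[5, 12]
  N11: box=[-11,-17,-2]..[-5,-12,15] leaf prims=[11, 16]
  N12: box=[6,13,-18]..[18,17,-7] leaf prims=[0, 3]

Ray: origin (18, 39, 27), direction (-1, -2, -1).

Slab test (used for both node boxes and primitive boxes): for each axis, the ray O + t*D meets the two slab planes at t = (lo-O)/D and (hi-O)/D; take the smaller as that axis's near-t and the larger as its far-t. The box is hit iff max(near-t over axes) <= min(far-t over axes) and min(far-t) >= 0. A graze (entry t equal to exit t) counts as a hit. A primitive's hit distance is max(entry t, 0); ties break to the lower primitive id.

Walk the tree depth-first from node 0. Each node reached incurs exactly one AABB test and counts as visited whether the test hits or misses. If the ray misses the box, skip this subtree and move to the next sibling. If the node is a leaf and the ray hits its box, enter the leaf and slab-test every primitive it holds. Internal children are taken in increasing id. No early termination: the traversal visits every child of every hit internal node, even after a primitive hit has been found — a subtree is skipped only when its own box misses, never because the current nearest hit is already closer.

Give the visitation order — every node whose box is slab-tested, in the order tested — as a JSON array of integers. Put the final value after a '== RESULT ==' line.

Trace the traversal:
N0 x:[-1,33] y:[10,57/2] z:[5,46] -> hit [10,57/2], descend [4, 5, 8, 9]
  N4 x:[0,25] y:[10,17] z:[34,46] -> miss, prune
  N5 x:[10,29] y:[24,28] z:[12,29] -> hit [24,28], descend [3, 11]
    N3 x:[10,28] y:[24,55/2] z:[22,27] -> hit [24,27] leaf, test {P10(miss), P14(miss)}
    N11 x:[23,29] y:[51/2,28] z:[12,29] -> hit [51/2,28] leaf, test {P11@t=55/2, P16(miss)}
  N8 x:[13,33] y:[23/2,47/2] z:[5,23] -> hit [13,23], descend [2, 6]
    N2 x:[13,27] y:[23/2,39/2] z:[5,13] -> hit [13,13] leaf, test {P1(miss), P6(miss), P15(miss)}
    N6 x:[16,33] y:[18,47/2] z:[13,23] -> hit [18,23] leaf, test {P2(miss), P4(miss)}
  N9 x:[-1,9] y:[16,57/2] z:[27,40] -> miss, prune

9 AABB tests over nodes [0, 4, 5, 3, 11, 8, 2, 6, 9]; 4 leaves entered; closest P11.

== RESULT ==
[0, 4, 5, 3, 11, 8, 2, 6, 9]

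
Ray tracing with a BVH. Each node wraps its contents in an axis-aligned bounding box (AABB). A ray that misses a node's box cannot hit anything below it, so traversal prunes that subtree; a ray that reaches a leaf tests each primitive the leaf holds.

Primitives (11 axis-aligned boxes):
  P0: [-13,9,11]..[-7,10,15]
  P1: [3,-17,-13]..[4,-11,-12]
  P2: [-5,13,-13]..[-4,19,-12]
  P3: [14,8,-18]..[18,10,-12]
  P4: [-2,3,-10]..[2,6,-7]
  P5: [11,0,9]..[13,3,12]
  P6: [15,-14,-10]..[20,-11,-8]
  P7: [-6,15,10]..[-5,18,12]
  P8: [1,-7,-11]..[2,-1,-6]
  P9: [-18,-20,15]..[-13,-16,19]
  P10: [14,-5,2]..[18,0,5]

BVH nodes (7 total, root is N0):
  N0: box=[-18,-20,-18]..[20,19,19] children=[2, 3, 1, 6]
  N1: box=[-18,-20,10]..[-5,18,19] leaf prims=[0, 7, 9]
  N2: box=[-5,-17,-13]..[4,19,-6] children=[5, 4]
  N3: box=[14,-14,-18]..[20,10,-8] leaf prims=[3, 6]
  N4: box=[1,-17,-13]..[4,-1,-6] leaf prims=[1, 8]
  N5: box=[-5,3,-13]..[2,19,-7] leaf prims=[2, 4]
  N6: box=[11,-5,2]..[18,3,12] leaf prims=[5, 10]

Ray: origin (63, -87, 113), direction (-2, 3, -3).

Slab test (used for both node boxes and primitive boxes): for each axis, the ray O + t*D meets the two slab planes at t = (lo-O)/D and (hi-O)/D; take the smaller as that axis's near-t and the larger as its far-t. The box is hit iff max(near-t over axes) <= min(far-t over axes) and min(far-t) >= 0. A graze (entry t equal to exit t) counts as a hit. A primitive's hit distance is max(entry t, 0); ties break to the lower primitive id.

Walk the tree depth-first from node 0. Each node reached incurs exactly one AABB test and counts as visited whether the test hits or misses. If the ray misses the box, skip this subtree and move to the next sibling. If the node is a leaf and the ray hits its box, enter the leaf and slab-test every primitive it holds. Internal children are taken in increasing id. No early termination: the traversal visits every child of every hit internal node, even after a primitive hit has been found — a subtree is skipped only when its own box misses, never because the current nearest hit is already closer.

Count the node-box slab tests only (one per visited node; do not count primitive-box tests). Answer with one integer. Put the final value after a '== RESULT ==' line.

Walk:
N0 x:[43/2,81/2] y:[67/3,106/3] z:[94/3,131/3] -> hit [94/3,106/3], descend [1, 2, 3, 6]
  N1 x:[34,81/2] y:[67/3,35] z:[94/3,103/3] -> hit [34,103/3] leaf, test {P0(miss), P7@t=34, P9(miss)}
  N2 x:[59/2,34] y:[70/3,106/3] z:[119/3,42] -> miss, prune
  N3 x:[43/2,49/2] y:[73/3,97/3] z:[121/3,131/3] -> miss, prune
  N6 x:[45/2,26] y:[82/3,30] z:[101/3,37] -> miss, prune

order=[0, 1, 2, 3, 6]  |boxes|=5  |leaves|=1  hit=P7

== RESULT ==
5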